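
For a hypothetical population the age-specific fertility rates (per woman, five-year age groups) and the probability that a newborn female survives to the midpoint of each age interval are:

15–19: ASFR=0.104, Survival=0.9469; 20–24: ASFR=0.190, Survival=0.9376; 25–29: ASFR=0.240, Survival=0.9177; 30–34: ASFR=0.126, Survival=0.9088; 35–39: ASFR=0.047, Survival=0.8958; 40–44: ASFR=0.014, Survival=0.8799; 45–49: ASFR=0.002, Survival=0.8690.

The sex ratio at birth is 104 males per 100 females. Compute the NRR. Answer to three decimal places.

1.636

Proportion female at birth = 100 / (100 + 104) = 0.49020.
Weighting each age-specific rate by interval width and survival:
  15–19: 5 × 0.104 × 0.9469 = 0.49239
  20–24: 5 × 0.190 × 0.9376 = 0.89072
  25–29: 5 × 0.240 × 0.9177 = 1.10124
  30–34: 5 × 0.126 × 0.9088 = 0.57254
  35–39: 5 × 0.047 × 0.8958 = 0.21051
  40–44: 5 × 0.014 × 0.8799 = 0.06159
  45–49: 5 × 0.002 × 0.8690 = 0.00869
Sum = 3.33768
NRR = 0.49020 × 3.33768 = 1.63613
An NRR exceeding 1 indicates intrinsic growth under these rates.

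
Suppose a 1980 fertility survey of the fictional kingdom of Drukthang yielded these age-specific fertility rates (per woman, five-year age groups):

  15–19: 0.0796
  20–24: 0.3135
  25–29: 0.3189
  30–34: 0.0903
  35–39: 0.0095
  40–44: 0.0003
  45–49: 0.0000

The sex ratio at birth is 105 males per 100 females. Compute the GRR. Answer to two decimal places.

1.98

Proportion female at birth = 100 / (100 + 105) = 0.48780.
Sum of ASFRs = 0.0796 + 0.3135 + 0.3189 + 0.0903 + 0.0095 + 0.0003 + 0.0000 = 0.8121
TFR = 5 × 0.8121 = 4.0605
GRR = 0.48780 × 4.0605 = 1.98071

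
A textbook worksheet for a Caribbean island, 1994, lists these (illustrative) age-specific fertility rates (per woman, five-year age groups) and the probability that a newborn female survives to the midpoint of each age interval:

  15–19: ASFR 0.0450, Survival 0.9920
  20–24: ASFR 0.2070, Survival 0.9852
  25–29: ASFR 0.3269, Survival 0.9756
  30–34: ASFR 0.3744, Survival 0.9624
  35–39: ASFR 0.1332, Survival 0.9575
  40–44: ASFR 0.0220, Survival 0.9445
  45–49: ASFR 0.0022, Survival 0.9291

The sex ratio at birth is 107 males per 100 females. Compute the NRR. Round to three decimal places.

Proportion female at birth = 100 / (100 + 107) = 0.48309.
Survival-weighted fertility by age (5·fₓ·Sₓ):
  15–19: 5 × 0.0450 × 0.9920 = 0.22320
  20–24: 5 × 0.2070 × 0.9852 = 1.01968
  25–29: 5 × 0.3269 × 0.9756 = 1.59462
  30–34: 5 × 0.3744 × 0.9624 = 1.80161
  35–39: 5 × 0.1332 × 0.9575 = 0.63770
  40–44: 5 × 0.0220 × 0.9445 = 0.10390
  45–49: 5 × 0.0022 × 0.9291 = 0.01022
Sum = 5.39093
NRR = 0.48309 × 5.39093 = 2.60430
With NRR above 1 the population is above replacement fertility.

2.604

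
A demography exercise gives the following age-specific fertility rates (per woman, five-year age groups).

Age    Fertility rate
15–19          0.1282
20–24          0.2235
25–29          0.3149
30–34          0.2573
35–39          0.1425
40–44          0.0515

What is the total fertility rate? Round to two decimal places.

5.59

Sum of ASFRs = 0.1282 + 0.2235 + 0.3149 + 0.2573 + 0.1425 + 0.0515 = 1.1179
TFR = 5 × 1.1179 = 5.5895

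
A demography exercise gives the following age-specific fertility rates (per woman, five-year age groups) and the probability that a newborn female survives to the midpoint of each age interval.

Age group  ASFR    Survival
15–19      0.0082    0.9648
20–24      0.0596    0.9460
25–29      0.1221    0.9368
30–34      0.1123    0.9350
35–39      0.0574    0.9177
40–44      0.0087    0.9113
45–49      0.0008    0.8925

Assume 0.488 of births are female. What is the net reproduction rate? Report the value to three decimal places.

Proportion female at birth = 0.488.
Weighting each age-specific rate by interval width and survival:
  15–19: 5 × 0.0082 × 0.9648 = 0.03956
  20–24: 5 × 0.0596 × 0.9460 = 0.28191
  25–29: 5 × 0.1221 × 0.9368 = 0.57192
  30–34: 5 × 0.1123 × 0.9350 = 0.52500
  35–39: 5 × 0.0574 × 0.9177 = 0.26338
  40–44: 5 × 0.0087 × 0.9113 = 0.03964
  45–49: 5 × 0.0008 × 0.8925 = 0.00357
Sum = 1.72498
NRR = 0.488 × 1.72498 = 0.84179

0.842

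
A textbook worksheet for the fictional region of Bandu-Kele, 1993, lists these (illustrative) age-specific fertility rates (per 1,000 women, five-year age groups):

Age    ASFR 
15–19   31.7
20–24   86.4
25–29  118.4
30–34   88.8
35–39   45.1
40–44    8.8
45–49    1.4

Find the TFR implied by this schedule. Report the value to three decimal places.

1.903

Sum of ASFRs = 31.7 + 86.4 + 118.4 + 88.8 + 45.1 + 8.8 + 1.4 = 380.6
TFR = 5 × 380.6 / 1000 = 1.903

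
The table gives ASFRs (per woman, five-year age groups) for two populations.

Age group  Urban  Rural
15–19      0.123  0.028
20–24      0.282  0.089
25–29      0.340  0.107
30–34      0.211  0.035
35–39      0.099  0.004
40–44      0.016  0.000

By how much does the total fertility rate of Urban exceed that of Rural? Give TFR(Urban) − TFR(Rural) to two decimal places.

Urban:
  Sum of ASFRs = 0.123 + 0.282 + 0.340 + 0.211 + 0.099 + 0.016 = 1.071
  TFR = 5 × 1.071 = 5.355
Rural:
  Sum of ASFRs = 0.028 + 0.089 + 0.107 + 0.035 + 0.004 + 0.000 = 0.263
  TFR = 5 × 0.263 = 1.315
Difference = 5.355 − 1.315 = 4.04

4.04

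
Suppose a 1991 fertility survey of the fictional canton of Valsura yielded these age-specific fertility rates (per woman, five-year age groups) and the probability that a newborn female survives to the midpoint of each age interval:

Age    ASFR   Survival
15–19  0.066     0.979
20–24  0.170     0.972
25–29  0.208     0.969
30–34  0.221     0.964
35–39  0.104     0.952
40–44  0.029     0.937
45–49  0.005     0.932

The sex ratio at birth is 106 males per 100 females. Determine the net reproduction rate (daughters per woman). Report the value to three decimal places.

1.882

Proportion female at birth = 100 / (100 + 106) = 0.48544.
Survival-weighted fertility by age (5·fₓ·Sₓ):
  15–19: 5 × 0.066 × 0.979 = 0.32307
  20–24: 5 × 0.170 × 0.972 = 0.82620
  25–29: 5 × 0.208 × 0.969 = 1.00776
  30–34: 5 × 0.221 × 0.964 = 1.06522
  35–39: 5 × 0.104 × 0.952 = 0.49504
  40–44: 5 × 0.029 × 0.937 = 0.13587
  45–49: 5 × 0.005 × 0.932 = 0.02330
Sum = 3.87646
NRR = 0.48544 × 3.87646 = 1.88179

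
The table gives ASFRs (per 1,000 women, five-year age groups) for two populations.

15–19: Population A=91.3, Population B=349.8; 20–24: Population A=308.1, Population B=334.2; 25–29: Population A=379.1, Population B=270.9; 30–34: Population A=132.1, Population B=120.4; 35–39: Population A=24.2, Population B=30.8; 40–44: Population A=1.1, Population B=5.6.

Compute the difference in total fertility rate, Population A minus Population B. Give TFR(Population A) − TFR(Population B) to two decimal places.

Population A:
  Sum of ASFRs = 91.3 + 308.1 + 379.1 + 132.1 + 24.2 + 1.1 = 935.9
  TFR = 5 × 935.9 / 1000 = 4.6795
Population B:
  Sum of ASFRs = 349.8 + 334.2 + 270.9 + 120.4 + 30.8 + 5.6 = 1111.7
  TFR = 5 × 1111.7 / 1000 = 5.5585
Difference = 4.6795 − 5.5585 = -0.879

-0.88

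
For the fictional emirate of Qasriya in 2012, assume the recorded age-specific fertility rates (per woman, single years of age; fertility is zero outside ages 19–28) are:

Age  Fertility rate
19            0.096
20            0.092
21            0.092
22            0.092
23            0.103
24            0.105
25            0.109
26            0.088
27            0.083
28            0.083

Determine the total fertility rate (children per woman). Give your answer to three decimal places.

0.943

Sum of ASFRs = 0.096 + 0.092 + 0.092 + 0.092 + 0.103 + 0.105 + 0.109 + 0.088 + 0.083 + 0.083 = 0.943
TFR = 0.943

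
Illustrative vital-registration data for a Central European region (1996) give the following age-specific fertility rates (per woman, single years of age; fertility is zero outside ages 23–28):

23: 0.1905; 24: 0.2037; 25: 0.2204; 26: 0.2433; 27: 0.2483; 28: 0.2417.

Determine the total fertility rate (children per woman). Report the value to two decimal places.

Sum of ASFRs = 0.1905 + 0.2037 + 0.2204 + 0.2433 + 0.2483 + 0.2417 = 1.3479
TFR = 1.3479

1.35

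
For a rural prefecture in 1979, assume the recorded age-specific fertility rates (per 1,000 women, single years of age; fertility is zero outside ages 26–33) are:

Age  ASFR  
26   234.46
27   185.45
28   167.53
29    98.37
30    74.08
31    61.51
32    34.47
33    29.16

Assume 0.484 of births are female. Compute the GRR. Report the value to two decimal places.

0.43

Proportion female at birth = 0.484.
Sum of ASFRs = 234.46 + 185.45 + 167.53 + 98.37 + 74.08 + 61.51 + 34.47 + 29.16 = 885.03
TFR = 885.03 / 1000 = 0.88503
GRR = 0.484 × 0.88503 = 0.42835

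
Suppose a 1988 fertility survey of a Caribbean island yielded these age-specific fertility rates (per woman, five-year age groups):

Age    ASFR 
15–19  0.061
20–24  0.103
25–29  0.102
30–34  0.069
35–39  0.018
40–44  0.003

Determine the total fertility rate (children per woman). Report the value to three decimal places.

1.780

Sum of ASFRs = 0.061 + 0.103 + 0.102 + 0.069 + 0.018 + 0.003 = 0.356
TFR = 5 × 0.356 = 1.78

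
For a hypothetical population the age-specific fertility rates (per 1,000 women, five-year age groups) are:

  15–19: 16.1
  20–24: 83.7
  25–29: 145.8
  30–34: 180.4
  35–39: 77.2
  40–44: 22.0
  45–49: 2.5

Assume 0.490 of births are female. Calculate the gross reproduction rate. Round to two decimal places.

1.29

Proportion female at birth = 0.490.
Sum of ASFRs = 16.1 + 83.7 + 145.8 + 180.4 + 77.2 + 22.0 + 2.5 = 527.7
TFR = 5 × 527.7 / 1000 = 2.6385
GRR = 0.490 × 2.6385 = 1.29287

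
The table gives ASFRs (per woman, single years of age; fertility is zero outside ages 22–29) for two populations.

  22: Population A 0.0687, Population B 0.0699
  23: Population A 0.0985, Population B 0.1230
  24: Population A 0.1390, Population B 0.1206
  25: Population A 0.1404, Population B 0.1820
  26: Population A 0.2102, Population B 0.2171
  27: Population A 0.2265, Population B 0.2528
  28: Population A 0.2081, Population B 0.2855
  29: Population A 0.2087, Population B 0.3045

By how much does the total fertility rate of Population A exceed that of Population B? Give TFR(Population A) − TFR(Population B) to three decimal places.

-0.255

Population A:
  Sum of ASFRs = 0.0687 + 0.0985 + 0.1390 + 0.1404 + 0.2102 + 0.2265 + 0.2081 + 0.2087 = 1.3001
  TFR = 1.3001
Population B:
  Sum of ASFRs = 0.0699 + 0.1230 + 0.1206 + 0.1820 + 0.2171 + 0.2528 + 0.2855 + 0.3045 = 1.5554
  TFR = 1.5554
Difference = 1.3001 − 1.5554 = -0.2553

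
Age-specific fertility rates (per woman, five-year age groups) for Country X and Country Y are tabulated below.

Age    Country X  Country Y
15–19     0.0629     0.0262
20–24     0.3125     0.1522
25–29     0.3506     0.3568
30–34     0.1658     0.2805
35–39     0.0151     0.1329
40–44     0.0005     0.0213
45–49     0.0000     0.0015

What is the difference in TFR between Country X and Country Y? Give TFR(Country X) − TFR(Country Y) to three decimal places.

Country X:
  Sum of ASFRs = 0.0629 + 0.3125 + 0.3506 + 0.1658 + 0.0151 + 0.0005 + 0.0000 = 0.9074
  TFR = 5 × 0.9074 = 4.537
Country Y:
  Sum of ASFRs = 0.0262 + 0.1522 + 0.3568 + 0.2805 + 0.1329 + 0.0213 + 0.0015 = 0.9714
  TFR = 5 × 0.9714 = 4.857
Difference = 4.537 − 4.857 = -0.32

-0.320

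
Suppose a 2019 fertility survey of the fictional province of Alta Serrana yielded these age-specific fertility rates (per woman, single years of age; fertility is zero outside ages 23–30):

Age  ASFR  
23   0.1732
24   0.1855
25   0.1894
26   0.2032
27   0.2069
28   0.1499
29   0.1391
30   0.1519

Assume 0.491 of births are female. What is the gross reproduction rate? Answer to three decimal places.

0.687

Proportion female at birth = 0.491.
Sum of ASFRs = 0.1732 + 0.1855 + 0.1894 + 0.2032 + 0.2069 + 0.1499 + 0.1391 + 0.1519 = 1.3991
TFR = 1.3991
GRR = 0.491 × 1.3991 = 0.68696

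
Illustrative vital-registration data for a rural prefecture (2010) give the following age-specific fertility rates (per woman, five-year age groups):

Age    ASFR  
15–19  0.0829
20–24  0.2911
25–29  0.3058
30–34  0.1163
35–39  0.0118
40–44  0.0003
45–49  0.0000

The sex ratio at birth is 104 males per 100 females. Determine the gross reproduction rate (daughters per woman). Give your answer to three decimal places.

Proportion female at birth = 100 / (100 + 104) = 0.49020.
Sum of ASFRs = 0.0829 + 0.2911 + 0.3058 + 0.1163 + 0.0118 + 0.0003 + 0.0000 = 0.8082
TFR = 5 × 0.8082 = 4.041
GRR = 0.49020 × 4.041 = 1.98090

1.981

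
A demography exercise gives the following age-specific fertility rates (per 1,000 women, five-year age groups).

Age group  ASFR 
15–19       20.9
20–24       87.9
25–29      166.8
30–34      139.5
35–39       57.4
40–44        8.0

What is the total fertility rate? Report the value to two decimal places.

Sum of ASFRs = 20.9 + 87.9 + 166.8 + 139.5 + 57.4 + 8.0 = 480.5
TFR = 5 × 480.5 / 1000 = 2.4025

2.40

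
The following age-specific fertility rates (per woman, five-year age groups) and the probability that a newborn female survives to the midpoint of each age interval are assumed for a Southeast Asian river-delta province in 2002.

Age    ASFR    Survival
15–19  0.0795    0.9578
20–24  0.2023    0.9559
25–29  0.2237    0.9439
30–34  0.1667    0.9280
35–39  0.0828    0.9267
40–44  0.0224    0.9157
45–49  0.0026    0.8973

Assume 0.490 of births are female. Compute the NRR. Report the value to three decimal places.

1.801

Proportion female at birth = 0.490.
Each age group contributes 5 × ASFR × survival:
  15–19: 5 × 0.0795 × 0.9578 = 0.38073
  20–24: 5 × 0.2023 × 0.9559 = 0.96689
  25–29: 5 × 0.2237 × 0.9439 = 1.05575
  30–34: 5 × 0.1667 × 0.9280 = 0.77349
  35–39: 5 × 0.0828 × 0.9267 = 0.38365
  40–44: 5 × 0.0224 × 0.9157 = 0.10256
  45–49: 5 × 0.0026 × 0.8973 = 0.01166
Sum = 3.67473
NRR = 0.490 × 3.67473 = 1.80062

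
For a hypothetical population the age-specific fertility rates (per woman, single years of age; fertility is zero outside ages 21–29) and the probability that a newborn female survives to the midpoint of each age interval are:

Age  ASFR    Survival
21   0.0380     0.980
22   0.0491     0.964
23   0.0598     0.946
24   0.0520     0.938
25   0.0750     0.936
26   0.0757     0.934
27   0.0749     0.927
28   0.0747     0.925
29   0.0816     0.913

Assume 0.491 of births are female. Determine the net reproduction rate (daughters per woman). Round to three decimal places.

0.267

Proportion female at birth = 0.491.
Per-age-group product (1 × ASFR × survival probability):
  21: 1 × 0.0380 × 0.980 = 0.03724
  22: 1 × 0.0491 × 0.964 = 0.04733
  23: 1 × 0.0598 × 0.946 = 0.05657
  24: 1 × 0.0520 × 0.938 = 0.04878
  25: 1 × 0.0750 × 0.936 = 0.07020
  26: 1 × 0.0757 × 0.934 = 0.07070
  27: 1 × 0.0749 × 0.927 = 0.06943
  28: 1 × 0.0747 × 0.925 = 0.06910
  29: 1 × 0.0816 × 0.913 = 0.07450
Sum = 0.54385
NRR = 0.491 × 0.54385 = 0.26703
NRR < 1, so the cohort does not fully replace itself.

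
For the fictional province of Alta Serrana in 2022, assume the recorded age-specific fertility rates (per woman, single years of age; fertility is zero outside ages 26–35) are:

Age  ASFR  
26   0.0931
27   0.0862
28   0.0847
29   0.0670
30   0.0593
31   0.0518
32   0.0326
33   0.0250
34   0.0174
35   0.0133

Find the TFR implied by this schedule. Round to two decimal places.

Sum of ASFRs = 0.0931 + 0.0862 + 0.0847 + 0.0670 + 0.0593 + 0.0518 + 0.0326 + 0.0250 + 0.0174 + 0.0133 = 0.5304
TFR = 0.5304

0.53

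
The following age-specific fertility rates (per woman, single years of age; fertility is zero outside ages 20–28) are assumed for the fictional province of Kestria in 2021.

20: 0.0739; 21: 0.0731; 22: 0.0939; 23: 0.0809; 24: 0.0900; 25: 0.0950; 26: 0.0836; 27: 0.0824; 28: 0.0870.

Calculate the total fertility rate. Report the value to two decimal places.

0.76

Sum of ASFRs = 0.0739 + 0.0731 + 0.0939 + 0.0809 + 0.0900 + 0.0950 + 0.0836 + 0.0824 + 0.0870 = 0.7598
TFR = 0.7598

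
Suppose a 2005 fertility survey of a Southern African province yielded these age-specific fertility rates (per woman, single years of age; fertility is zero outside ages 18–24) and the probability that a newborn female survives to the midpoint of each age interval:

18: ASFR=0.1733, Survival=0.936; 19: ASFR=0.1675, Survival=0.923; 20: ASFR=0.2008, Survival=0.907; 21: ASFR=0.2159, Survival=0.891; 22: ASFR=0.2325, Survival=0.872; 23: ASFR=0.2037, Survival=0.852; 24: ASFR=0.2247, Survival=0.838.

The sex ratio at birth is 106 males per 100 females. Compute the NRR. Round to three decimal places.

Proportion female at birth = 100 / (100 + 106) = 0.48544.
Survival-weighted fertility by age (1·fₓ·Sₓ):
  18: 1 × 0.1733 × 0.936 = 0.16221
  19: 1 × 0.1675 × 0.923 = 0.15460
  20: 1 × 0.2008 × 0.907 = 0.18213
  21: 1 × 0.2159 × 0.891 = 0.19237
  22: 1 × 0.2325 × 0.872 = 0.20274
  23: 1 × 0.2037 × 0.852 = 0.17355
  24: 1 × 0.2247 × 0.838 = 0.18830
Sum = 1.25590
NRR = 0.48544 × 1.25590 = 0.60966
An NRR under 1 implies long-run decline under these rates.

0.610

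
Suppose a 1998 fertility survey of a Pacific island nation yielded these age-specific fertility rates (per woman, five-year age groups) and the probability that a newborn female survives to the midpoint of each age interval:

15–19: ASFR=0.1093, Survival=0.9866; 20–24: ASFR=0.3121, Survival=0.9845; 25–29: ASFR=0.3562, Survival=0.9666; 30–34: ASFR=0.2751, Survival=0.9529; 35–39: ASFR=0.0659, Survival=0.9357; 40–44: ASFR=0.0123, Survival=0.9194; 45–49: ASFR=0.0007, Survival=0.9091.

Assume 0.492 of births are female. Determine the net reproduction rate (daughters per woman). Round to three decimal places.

Proportion female at birth = 0.492.
Survival-weighted fertility by age (5·fₓ·Sₓ):
  15–19: 5 × 0.1093 × 0.9866 = 0.53918
  20–24: 5 × 0.3121 × 0.9845 = 1.53631
  25–29: 5 × 0.3562 × 0.9666 = 1.72151
  30–34: 5 × 0.2751 × 0.9529 = 1.31071
  35–39: 5 × 0.0659 × 0.9357 = 0.30831
  40–44: 5 × 0.0123 × 0.9194 = 0.05654
  45–49: 5 × 0.0007 × 0.9091 = 0.00318
Sum = 5.47574
NRR = 0.492 × 5.47574 = 2.69406
NRR > 1, so each generation more than replaces itself.

2.694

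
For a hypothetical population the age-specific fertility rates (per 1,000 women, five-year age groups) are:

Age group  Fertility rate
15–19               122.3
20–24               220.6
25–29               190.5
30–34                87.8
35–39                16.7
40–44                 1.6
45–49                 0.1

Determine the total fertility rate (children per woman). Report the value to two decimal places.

Sum of ASFRs = 122.3 + 220.6 + 190.5 + 87.8 + 16.7 + 1.6 + 0.1 = 639.6
TFR = 5 × 639.6 / 1000 = 3.198

3.20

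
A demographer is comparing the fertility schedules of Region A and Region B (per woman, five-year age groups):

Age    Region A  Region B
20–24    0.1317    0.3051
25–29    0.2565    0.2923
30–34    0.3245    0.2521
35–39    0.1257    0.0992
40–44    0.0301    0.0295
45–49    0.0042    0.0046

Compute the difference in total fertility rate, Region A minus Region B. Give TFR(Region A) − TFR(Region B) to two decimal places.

-0.55

Region A:
  Sum of ASFRs = 0.1317 + 0.2565 + 0.3245 + 0.1257 + 0.0301 + 0.0042 = 0.8727
  TFR = 5 × 0.8727 = 4.3635
Region B:
  Sum of ASFRs = 0.3051 + 0.2923 + 0.2521 + 0.0992 + 0.0295 + 0.0046 = 0.9828
  TFR = 5 × 0.9828 = 4.914
Difference = 4.3635 − 4.914 = -0.5505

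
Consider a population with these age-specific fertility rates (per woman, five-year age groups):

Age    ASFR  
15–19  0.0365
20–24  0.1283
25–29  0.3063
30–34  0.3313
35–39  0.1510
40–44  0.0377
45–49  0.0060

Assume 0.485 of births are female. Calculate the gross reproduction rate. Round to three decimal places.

Proportion female at birth = 0.485.
Sum of ASFRs = 0.0365 + 0.1283 + 0.3063 + 0.3313 + 0.1510 + 0.0377 + 0.0060 = 0.9971
TFR = 5 × 0.9971 = 4.9855
GRR = 0.485 × 4.9855 = 2.41797

2.418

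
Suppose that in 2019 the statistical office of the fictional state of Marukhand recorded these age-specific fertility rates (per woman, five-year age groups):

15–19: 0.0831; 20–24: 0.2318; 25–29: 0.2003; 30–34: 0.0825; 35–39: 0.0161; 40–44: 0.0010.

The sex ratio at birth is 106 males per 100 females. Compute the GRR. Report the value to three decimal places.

Proportion female at birth = 100 / (100 + 106) = 0.48544.
Sum of ASFRs = 0.0831 + 0.2318 + 0.2003 + 0.0825 + 0.0161 + 0.0010 = 0.6148
TFR = 5 × 0.6148 = 3.074
GRR = 0.48544 × 3.074 = 1.49224

1.492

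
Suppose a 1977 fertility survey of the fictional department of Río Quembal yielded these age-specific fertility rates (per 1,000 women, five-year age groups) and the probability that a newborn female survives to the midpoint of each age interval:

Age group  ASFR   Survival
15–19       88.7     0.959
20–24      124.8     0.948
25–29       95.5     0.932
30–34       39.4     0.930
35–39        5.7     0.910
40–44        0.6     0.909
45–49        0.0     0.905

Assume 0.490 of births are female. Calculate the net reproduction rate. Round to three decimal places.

0.820

Proportion female at birth = 0.490.
Weighting each age-specific rate by interval width and survival:
  15–19: 5 × 88.7/1000 × 0.959 = 0.42532
  20–24: 5 × 124.8/1000 × 0.948 = 0.59155
  25–29: 5 × 95.5/1000 × 0.932 = 0.44503
  30–34: 5 × 39.4/1000 × 0.930 = 0.18321
  35–39: 5 × 5.7/1000 × 0.910 = 0.02594
  40–44: 5 × 0.6/1000 × 0.909 = 0.00273
  45–49: 5 × 0.0/1000 × 0.905 = 0.00000
Sum = 1.67378
NRR = 0.490 × 1.67378 = 0.82015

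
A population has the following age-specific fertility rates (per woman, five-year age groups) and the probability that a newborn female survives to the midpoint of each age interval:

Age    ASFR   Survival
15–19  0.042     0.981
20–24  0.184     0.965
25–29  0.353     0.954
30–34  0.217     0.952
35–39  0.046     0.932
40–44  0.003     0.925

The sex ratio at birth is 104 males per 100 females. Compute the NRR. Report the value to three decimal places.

Proportion female at birth = 100 / (100 + 104) = 0.49020.
Survival-weighted fertility by age (5·fₓ·Sₓ):
  15–19: 5 × 0.042 × 0.981 = 0.20601
  20–24: 5 × 0.184 × 0.965 = 0.88780
  25–29: 5 × 0.353 × 0.954 = 1.68381
  30–34: 5 × 0.217 × 0.952 = 1.03292
  35–39: 5 × 0.046 × 0.932 = 0.21436
  40–44: 5 × 0.003 × 0.925 = 0.01388
Sum = 4.03878
NRR = 0.49020 × 4.03878 = 1.97981
An NRR exceeding 1 indicates intrinsic growth under these rates.

1.980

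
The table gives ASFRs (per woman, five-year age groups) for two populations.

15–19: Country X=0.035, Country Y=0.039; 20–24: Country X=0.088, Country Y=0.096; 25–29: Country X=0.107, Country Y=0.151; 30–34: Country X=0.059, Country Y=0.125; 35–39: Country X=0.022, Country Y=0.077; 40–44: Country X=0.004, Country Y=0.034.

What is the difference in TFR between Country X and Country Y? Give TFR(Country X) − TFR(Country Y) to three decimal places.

-1.035

Country X:
  Sum of ASFRs = 0.035 + 0.088 + 0.107 + 0.059 + 0.022 + 0.004 = 0.315
  TFR = 5 × 0.315 = 1.575
Country Y:
  Sum of ASFRs = 0.039 + 0.096 + 0.151 + 0.125 + 0.077 + 0.034 = 0.522
  TFR = 5 × 0.522 = 2.61
Difference = 1.575 − 2.61 = -1.035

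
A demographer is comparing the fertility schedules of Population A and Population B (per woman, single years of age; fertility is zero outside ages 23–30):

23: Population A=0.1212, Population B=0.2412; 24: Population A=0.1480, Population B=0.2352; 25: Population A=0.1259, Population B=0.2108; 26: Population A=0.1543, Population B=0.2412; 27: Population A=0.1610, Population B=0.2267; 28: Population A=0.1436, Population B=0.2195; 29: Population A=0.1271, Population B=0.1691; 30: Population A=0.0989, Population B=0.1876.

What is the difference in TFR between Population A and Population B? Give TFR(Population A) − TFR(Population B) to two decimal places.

-0.65

Population A:
  Sum of ASFRs = 0.1212 + 0.1480 + 0.1259 + 0.1543 + 0.1610 + 0.1436 + 0.1271 + 0.0989 = 1.0800
  TFR = 1.08
Population B:
  Sum of ASFRs = 0.2412 + 0.2352 + 0.2108 + 0.2412 + 0.2267 + 0.2195 + 0.1691 + 0.1876 = 1.7313
  TFR = 1.7313
Difference = 1.08 − 1.7313 = -0.6513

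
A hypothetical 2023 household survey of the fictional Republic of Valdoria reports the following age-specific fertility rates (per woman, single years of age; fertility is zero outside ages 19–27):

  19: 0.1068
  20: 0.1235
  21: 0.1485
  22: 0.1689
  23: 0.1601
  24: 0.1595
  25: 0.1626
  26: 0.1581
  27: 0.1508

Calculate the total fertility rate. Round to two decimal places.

1.34

Sum of ASFRs = 0.1068 + 0.1235 + 0.1485 + 0.1689 + 0.1601 + 0.1595 + 0.1626 + 0.1581 + 0.1508 = 1.3388
TFR = 1.3388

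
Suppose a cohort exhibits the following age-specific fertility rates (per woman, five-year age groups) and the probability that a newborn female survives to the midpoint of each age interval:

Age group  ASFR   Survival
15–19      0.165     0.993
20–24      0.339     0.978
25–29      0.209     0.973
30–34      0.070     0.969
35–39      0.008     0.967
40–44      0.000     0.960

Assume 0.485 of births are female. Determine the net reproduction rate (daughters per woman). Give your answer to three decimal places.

Proportion female at birth = 0.485.
Weighting each age-specific rate by interval width and survival:
  15–19: 5 × 0.165 × 0.993 = 0.81923
  20–24: 5 × 0.339 × 0.978 = 1.65771
  25–29: 5 × 0.209 × 0.973 = 1.01679
  30–34: 5 × 0.070 × 0.969 = 0.33915
  35–39: 5 × 0.008 × 0.967 = 0.03868
  40–44: 5 × 0.000 × 0.960 = 0.00000
Sum = 3.87156
NRR = 0.485 × 3.87156 = 1.87771

1.878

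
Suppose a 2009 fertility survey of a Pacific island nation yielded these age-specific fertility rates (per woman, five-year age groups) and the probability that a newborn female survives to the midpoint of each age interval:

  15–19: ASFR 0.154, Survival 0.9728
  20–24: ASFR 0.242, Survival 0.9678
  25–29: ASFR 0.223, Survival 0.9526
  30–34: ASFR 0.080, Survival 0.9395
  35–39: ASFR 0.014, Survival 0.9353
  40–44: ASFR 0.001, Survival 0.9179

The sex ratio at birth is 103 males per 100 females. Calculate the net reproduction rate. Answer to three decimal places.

Proportion female at birth = 100 / (100 + 103) = 0.49261.
Survival-weighted fertility by age (5·fₓ·Sₓ):
  15–19: 5 × 0.154 × 0.9728 = 0.74906
  20–24: 5 × 0.242 × 0.9678 = 1.17104
  25–29: 5 × 0.223 × 0.9526 = 1.06215
  30–34: 5 × 0.080 × 0.9395 = 0.37580
  35–39: 5 × 0.014 × 0.9353 = 0.06547
  40–44: 5 × 0.001 × 0.9179 = 0.00459
Sum = 3.42811
NRR = 0.49261 × 3.42811 = 1.68872

1.689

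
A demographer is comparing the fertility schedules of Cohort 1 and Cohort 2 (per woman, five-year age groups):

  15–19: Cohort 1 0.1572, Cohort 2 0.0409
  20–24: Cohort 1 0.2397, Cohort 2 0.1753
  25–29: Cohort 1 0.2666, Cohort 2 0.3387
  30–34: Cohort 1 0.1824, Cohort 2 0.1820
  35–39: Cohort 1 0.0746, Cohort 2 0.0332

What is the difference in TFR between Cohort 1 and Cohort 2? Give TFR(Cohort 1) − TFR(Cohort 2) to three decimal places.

Cohort 1:
  Sum of ASFRs = 0.1572 + 0.2397 + 0.2666 + 0.1824 + 0.0746 = 0.9205
  TFR = 5 × 0.9205 = 4.6025
Cohort 2:
  Sum of ASFRs = 0.0409 + 0.1753 + 0.3387 + 0.1820 + 0.0332 = 0.7701
  TFR = 5 × 0.7701 = 3.8505
Difference = 4.6025 − 3.8505 = 0.752

0.752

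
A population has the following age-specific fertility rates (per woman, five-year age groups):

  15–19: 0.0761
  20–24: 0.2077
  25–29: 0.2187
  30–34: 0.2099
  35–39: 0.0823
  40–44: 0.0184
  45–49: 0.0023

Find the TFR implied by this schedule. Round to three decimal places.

Sum of ASFRs = 0.0761 + 0.2077 + 0.2187 + 0.2099 + 0.0823 + 0.0184 + 0.0023 = 0.8154
TFR = 5 × 0.8154 = 4.077

4.077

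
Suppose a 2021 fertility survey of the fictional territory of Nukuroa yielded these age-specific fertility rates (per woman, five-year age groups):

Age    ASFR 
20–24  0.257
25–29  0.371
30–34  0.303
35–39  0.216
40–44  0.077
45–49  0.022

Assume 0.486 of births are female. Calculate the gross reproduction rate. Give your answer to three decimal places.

Proportion female at birth = 0.486.
Sum of ASFRs = 0.257 + 0.371 + 0.303 + 0.216 + 0.077 + 0.022 = 1.246
TFR = 5 × 1.246 = 6.23
GRR = 0.486 × 6.23 = 3.02778

3.028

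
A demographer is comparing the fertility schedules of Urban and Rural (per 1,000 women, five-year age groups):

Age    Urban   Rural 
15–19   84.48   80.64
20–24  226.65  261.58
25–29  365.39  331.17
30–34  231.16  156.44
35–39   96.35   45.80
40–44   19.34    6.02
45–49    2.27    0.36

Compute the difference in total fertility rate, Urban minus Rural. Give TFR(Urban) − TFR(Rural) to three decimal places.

0.718

Urban:
  Sum of ASFRs = 84.48 + 226.65 + 365.39 + 231.16 + 96.35 + 19.34 + 2.27 = 1025.64
  TFR = 5 × 1025.64 / 1000 = 5.1282
Rural:
  Sum of ASFRs = 80.64 + 261.58 + 331.17 + 156.44 + 45.80 + 6.02 + 0.36 = 882.01
  TFR = 5 × 882.01 / 1000 = 4.41005
Difference = 5.1282 − 4.41005 = 0.71815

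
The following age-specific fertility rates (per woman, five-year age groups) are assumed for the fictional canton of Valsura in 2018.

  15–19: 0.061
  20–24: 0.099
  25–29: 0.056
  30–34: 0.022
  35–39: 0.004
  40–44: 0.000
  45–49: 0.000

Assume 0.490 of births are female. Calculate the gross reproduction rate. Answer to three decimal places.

Proportion female at birth = 0.490.
Sum of ASFRs = 0.061 + 0.099 + 0.056 + 0.022 + 0.004 + 0.000 + 0.000 = 0.242
TFR = 5 × 0.242 = 1.21
GRR = 0.490 × 1.21 = 0.59290

0.593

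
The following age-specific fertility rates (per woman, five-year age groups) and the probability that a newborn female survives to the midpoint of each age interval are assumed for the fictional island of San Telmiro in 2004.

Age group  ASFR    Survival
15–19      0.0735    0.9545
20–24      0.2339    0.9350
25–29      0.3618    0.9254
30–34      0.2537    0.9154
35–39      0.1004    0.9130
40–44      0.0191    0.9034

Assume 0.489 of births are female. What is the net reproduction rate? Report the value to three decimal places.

2.359

Proportion female at birth = 0.489.
Weighting each age-specific rate by interval width and survival:
  15–19: 5 × 0.0735 × 0.9545 = 0.35078
  20–24: 5 × 0.2339 × 0.9350 = 1.09348
  25–29: 5 × 0.3618 × 0.9254 = 1.67405
  30–34: 5 × 0.2537 × 0.9154 = 1.16118
  35–39: 5 × 0.1004 × 0.9130 = 0.45833
  40–44: 5 × 0.0191 × 0.9034 = 0.08627
Sum = 4.82409
NRR = 0.489 × 4.82409 = 2.35898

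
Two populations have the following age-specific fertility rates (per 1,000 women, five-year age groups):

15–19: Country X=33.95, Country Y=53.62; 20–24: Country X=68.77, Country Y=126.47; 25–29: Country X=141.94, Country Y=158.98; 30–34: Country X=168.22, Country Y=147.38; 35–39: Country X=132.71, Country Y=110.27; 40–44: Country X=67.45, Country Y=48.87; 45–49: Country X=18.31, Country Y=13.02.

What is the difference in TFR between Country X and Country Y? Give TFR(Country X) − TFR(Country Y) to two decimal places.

Country X:
  Sum of ASFRs = 33.95 + 68.77 + 141.94 + 168.22 + 132.71 + 67.45 + 18.31 = 631.35
  TFR = 5 × 631.35 / 1000 = 3.15675
Country Y:
  Sum of ASFRs = 53.62 + 126.47 + 158.98 + 147.38 + 110.27 + 48.87 + 13.02 = 658.61
  TFR = 5 × 658.61 / 1000 = 3.29305
Difference = 3.15675 − 3.29305 = -0.1363

-0.14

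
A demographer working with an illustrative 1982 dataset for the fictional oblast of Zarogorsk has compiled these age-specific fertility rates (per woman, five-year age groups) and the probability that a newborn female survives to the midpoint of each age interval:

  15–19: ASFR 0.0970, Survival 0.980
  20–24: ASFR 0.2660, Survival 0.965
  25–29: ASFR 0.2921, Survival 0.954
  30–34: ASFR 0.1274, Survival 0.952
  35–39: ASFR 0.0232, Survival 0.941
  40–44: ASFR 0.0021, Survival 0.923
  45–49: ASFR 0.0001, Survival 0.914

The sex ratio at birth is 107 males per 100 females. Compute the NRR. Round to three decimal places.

1.873

Proportion female at birth = 100 / (100 + 107) = 0.48309.
Survival-weighted fertility by age (5·fₓ·Sₓ):
  15–19: 5 × 0.0970 × 0.980 = 0.47530
  20–24: 5 × 0.2660 × 0.965 = 1.28345
  25–29: 5 × 0.2921 × 0.954 = 1.39332
  30–34: 5 × 0.1274 × 0.952 = 0.60642
  35–39: 5 × 0.0232 × 0.941 = 0.10916
  40–44: 5 × 0.0021 × 0.923 = 0.00969
  45–49: 5 × 0.0001 × 0.914 = 0.00046
Sum = 3.87780
NRR = 0.48309 × 3.87780 = 1.87333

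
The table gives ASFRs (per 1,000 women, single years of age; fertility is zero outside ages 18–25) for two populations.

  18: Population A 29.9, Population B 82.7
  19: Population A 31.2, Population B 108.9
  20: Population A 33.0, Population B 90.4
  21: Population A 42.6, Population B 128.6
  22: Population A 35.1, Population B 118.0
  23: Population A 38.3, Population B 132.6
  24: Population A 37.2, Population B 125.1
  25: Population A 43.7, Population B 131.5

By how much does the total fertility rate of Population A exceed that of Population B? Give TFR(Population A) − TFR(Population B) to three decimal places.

-0.627

Population A:
  Sum of ASFRs = 29.9 + 31.2 + 33.0 + 42.6 + 35.1 + 38.3 + 37.2 + 43.7 = 291.0
  TFR = 291.0 / 1000 = 0.291
Population B:
  Sum of ASFRs = 82.7 + 108.9 + 90.4 + 128.6 + 118.0 + 132.6 + 125.1 + 131.5 = 917.8
  TFR = 917.8 / 1000 = 0.9178
Difference = 0.291 − 0.9178 = -0.6268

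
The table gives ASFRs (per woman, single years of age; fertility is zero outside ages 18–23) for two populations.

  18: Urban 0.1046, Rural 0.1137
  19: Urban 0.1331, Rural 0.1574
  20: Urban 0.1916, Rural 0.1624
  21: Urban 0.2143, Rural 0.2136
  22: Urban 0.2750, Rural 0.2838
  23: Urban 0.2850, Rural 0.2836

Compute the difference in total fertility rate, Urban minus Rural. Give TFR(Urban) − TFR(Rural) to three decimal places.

-0.011

Urban:
  Sum of ASFRs = 0.1046 + 0.1331 + 0.1916 + 0.2143 + 0.2750 + 0.2850 = 1.2036
  TFR = 1.2036
Rural:
  Sum of ASFRs = 0.1137 + 0.1574 + 0.1624 + 0.2136 + 0.2838 + 0.2836 = 1.2145
  TFR = 1.2145
Difference = 1.2036 − 1.2145 = -0.0109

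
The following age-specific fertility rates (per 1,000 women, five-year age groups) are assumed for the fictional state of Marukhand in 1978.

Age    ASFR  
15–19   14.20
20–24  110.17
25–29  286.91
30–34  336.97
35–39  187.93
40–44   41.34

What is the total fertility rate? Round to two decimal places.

Sum of ASFRs = 14.20 + 110.17 + 286.91 + 336.97 + 187.93 + 41.34 = 977.52
TFR = 5 × 977.52 / 1000 = 4.8876

4.89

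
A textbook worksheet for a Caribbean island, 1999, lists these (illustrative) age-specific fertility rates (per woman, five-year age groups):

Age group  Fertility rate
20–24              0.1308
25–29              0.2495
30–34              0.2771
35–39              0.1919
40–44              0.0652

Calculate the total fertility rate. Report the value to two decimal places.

4.57

Sum of ASFRs = 0.1308 + 0.2495 + 0.2771 + 0.1919 + 0.0652 = 0.9145
TFR = 5 × 0.9145 = 4.5725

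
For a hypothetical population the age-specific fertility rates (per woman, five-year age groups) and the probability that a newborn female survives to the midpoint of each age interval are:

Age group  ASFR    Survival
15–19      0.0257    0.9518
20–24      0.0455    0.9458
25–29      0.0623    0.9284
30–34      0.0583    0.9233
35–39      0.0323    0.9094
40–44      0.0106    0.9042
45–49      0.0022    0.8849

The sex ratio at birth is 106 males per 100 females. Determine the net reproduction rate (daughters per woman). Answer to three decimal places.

0.534

Proportion female at birth = 100 / (100 + 106) = 0.48544.
Survival-weighted fertility by age (5·fₓ·Sₓ):
  15–19: 5 × 0.0257 × 0.9518 = 0.12231
  20–24: 5 × 0.0455 × 0.9458 = 0.21517
  25–29: 5 × 0.0623 × 0.9284 = 0.28920
  30–34: 5 × 0.0583 × 0.9233 = 0.26914
  35–39: 5 × 0.0323 × 0.9094 = 0.14687
  40–44: 5 × 0.0106 × 0.9042 = 0.04792
  45–49: 5 × 0.0022 × 0.8849 = 0.00973
Sum = 1.10034
NRR = 0.48544 × 1.10034 = 0.53415
With NRR below 1 the population is below replacement fertility.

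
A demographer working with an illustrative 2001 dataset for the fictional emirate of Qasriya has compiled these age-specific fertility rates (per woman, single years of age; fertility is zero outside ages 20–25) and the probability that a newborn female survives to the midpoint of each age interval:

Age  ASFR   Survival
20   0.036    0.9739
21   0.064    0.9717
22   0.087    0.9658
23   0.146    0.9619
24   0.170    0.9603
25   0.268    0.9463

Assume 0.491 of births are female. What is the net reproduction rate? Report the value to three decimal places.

0.363

Proportion female at birth = 0.491.
Weighting each age-specific rate by interval width and survival:
  20: 1 × 0.036 × 0.9739 = 0.03506
  21: 1 × 0.064 × 0.9717 = 0.06219
  22: 1 × 0.087 × 0.9658 = 0.08402
  23: 1 × 0.146 × 0.9619 = 0.14044
  24: 1 × 0.170 × 0.9603 = 0.16325
  25: 1 × 0.268 × 0.9463 = 0.25361
Sum = 0.73857
NRR = 0.491 × 0.73857 = 0.36264
NRR < 1, so the cohort does not fully replace itself.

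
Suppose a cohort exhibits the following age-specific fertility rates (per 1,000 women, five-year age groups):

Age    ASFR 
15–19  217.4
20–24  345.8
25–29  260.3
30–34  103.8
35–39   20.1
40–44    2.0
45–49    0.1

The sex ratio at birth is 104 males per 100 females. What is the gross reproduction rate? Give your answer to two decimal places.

Proportion female at birth = 100 / (100 + 104) = 0.49020.
Sum of ASFRs = 217.4 + 345.8 + 260.3 + 103.8 + 20.1 + 2.0 + 0.1 = 949.5
TFR = 5 × 949.5 / 1000 = 4.7475
GRR = 0.49020 × 4.7475 = 2.32722

2.33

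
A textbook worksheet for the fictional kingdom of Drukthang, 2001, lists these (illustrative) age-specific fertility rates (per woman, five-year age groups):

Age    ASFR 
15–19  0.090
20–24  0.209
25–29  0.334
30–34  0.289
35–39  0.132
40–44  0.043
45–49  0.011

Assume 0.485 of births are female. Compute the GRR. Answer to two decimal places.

2.69

Proportion female at birth = 0.485.
Sum of ASFRs = 0.090 + 0.209 + 0.334 + 0.289 + 0.132 + 0.043 + 0.011 = 1.108
TFR = 5 × 1.108 = 5.54
GRR = 0.485 × 5.54 = 2.68690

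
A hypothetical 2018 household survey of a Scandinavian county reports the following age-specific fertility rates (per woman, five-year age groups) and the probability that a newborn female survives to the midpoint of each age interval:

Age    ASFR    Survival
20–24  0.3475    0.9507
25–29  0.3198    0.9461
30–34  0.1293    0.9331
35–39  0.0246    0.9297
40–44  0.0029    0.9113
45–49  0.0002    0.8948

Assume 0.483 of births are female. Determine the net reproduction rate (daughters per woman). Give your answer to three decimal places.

1.882

Proportion female at birth = 0.483.
Weighting each age-specific rate by interval width and survival:
  20–24: 5 × 0.3475 × 0.9507 = 1.65184
  25–29: 5 × 0.3198 × 0.9461 = 1.51281
  30–34: 5 × 0.1293 × 0.9331 = 0.60325
  35–39: 5 × 0.0246 × 0.9297 = 0.11435
  40–44: 5 × 0.0029 × 0.9113 = 0.01321
  45–49: 5 × 0.0002 × 0.8948 = 0.00089
Sum = 3.89635
NRR = 0.483 × 3.89635 = 1.88194
An NRR exceeding 1 indicates intrinsic growth under these rates.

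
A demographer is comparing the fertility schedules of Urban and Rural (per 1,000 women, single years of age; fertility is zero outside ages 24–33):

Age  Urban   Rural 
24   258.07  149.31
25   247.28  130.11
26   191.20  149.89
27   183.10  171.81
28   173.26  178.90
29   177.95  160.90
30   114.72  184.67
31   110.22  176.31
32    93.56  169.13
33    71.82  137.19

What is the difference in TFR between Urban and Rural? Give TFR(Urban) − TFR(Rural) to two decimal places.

0.01

Urban:
  Sum of ASFRs = 258.07 + 247.28 + 191.20 + 183.10 + 173.26 + 177.95 + 114.72 + 110.22 + 93.56 + 71.82 = 1621.18
  TFR = 1621.18 / 1000 = 1.62118
Rural:
  Sum of ASFRs = 149.31 + 130.11 + 149.89 + 171.81 + 178.90 + 160.90 + 184.67 + 176.31 + 169.13 + 137.19 = 1608.22
  TFR = 1608.22 / 1000 = 1.60822
Difference = 1.62118 − 1.60822 = 0.01296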